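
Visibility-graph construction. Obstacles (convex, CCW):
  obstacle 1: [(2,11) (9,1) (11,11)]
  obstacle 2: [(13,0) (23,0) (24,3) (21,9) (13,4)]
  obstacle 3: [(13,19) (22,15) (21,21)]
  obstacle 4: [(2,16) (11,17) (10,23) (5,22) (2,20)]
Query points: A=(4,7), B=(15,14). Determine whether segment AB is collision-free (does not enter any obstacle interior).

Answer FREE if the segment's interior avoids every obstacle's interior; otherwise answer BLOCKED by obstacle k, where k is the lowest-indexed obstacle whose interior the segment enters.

BLOCKED by obstacle 1

Obstacle 1 [(2,11) (9,1) (11,11)]:
  edge (2,11)–(9,1): crosses AB
  edge (9,1)–(11,11): clear
  edge (11,11)–(2,11): crosses AB
  → BLOCKED
Obstacle 2 [(13,0) (23,0) (24,3) (21,9) (13,4)]:
  edge (13,0)–(23,0): clear
  edge (23,0)–(24,3): clear
  edge (24,3)–(21,9): clear
  edge (21,9)–(13,4): clear
  edge (13,4)–(13,0): clear
  midpoint (19/2,21/2) outside
  → clear
Obstacle 3 [(13,19) (22,15) (21,21)]:
  edge (13,19)–(22,15): clear
  edge (22,15)–(21,21): clear
  edge (21,21)–(13,19): clear
  midpoint (19/2,21/2) outside
  → clear
Obstacle 4 [(2,16) (11,17) (10,23) (5,22) (2,20)]:
  edge (2,16)–(11,17): clear
  edge (11,17)–(10,23): clear
  edge (10,23)–(5,22): clear
  edge (5,22)–(2,20): clear
  edge (2,20)–(2,16): clear
  midpoint (19/2,21/2) outside
  → clear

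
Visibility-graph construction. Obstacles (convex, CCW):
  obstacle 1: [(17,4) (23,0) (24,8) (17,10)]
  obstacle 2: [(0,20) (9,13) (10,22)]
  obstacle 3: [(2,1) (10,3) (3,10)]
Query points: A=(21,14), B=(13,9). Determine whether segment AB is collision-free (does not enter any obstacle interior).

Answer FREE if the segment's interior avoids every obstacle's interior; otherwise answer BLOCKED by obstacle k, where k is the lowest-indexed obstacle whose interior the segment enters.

Obstacle 1 [(17,4) (23,0) (24,8) (17,10)]:
  edge (17,4)–(23,0): clear
  edge (23,0)–(24,8): clear
  edge (24,8)–(17,10): clear
  edge (17,10)–(17,4): clear
  midpoint (17,23/2) outside
  → clear
Obstacle 2 [(0,20) (9,13) (10,22)]:
  edge (0,20)–(9,13): clear
  edge (9,13)–(10,22): clear
  edge (10,22)–(0,20): clear
  midpoint (17,23/2) outside
  → clear
Obstacle 3 [(2,1) (10,3) (3,10)]:
  edge (2,1)–(10,3): clear
  edge (10,3)–(3,10): clear
  edge (3,10)–(2,1): clear
  midpoint (17,23/2) outside
  → clear

FREE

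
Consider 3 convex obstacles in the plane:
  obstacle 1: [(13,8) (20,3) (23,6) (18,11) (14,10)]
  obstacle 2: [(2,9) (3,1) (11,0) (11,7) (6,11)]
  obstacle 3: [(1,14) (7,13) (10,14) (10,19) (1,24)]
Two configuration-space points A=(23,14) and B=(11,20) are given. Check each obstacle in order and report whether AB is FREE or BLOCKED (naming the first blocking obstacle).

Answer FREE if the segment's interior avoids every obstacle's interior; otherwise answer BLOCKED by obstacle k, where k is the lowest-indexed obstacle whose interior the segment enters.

FREE

Obstacle 1 [(13,8) (20,3) (23,6) (18,11) (14,10)]:
  edge (13,8)–(20,3): clear
  edge (20,3)–(23,6): clear
  edge (23,6)–(18,11): clear
  edge (18,11)–(14,10): clear
  edge (14,10)–(13,8): clear
  midpoint (17,17) outside
  → clear
Obstacle 2 [(2,9) (3,1) (11,0) (11,7) (6,11)]:
  edge (2,9)–(3,1): clear
  edge (3,1)–(11,0): clear
  edge (11,0)–(11,7): clear
  edge (11,7)–(6,11): clear
  edge (6,11)–(2,9): clear
  midpoint (17,17) outside
  → clear
Obstacle 3 [(1,14) (7,13) (10,14) (10,19) (1,24)]:
  edge (1,14)–(7,13): clear
  edge (7,13)–(10,14): clear
  edge (10,14)–(10,19): clear
  edge (10,19)–(1,24): clear
  edge (1,24)–(1,14): clear
  midpoint (17,17) outside
  → clear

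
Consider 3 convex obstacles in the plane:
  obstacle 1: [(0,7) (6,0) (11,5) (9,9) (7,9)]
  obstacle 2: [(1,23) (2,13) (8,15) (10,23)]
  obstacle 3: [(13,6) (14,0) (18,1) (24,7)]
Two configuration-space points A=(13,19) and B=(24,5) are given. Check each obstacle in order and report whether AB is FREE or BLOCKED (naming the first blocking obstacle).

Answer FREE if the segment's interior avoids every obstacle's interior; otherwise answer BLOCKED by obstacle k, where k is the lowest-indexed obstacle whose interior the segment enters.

BLOCKED by obstacle 3

Obstacle 1 [(0,7) (6,0) (11,5) (9,9) (7,9)]:
  edge (0,7)–(6,0): clear
  edge (6,0)–(11,5): clear
  edge (11,5)–(9,9): clear
  edge (9,9)–(7,9): clear
  edge (7,9)–(0,7): clear
  midpoint (37/2,12) outside
  → clear
Obstacle 2 [(1,23) (2,13) (8,15) (10,23)]:
  edge (1,23)–(2,13): clear
  edge (2,13)–(8,15): clear
  edge (8,15)–(10,23): clear
  edge (10,23)–(1,23): clear
  midpoint (37/2,12) outside
  → clear
Obstacle 3 [(13,6) (14,0) (18,1) (24,7)]:
  edge (13,6)–(14,0): clear
  edge (14,0)–(18,1): clear
  edge (18,1)–(24,7): crosses AB
  edge (24,7)–(13,6): crosses AB
  → BLOCKED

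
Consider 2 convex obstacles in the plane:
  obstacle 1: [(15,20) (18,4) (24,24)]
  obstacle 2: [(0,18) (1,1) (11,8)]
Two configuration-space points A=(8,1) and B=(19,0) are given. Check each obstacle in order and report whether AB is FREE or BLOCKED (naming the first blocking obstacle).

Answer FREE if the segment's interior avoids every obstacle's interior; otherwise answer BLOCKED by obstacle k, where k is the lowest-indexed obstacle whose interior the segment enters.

Obstacle 1 [(15,20) (18,4) (24,24)]:
  edge (15,20)–(18,4): clear
  edge (18,4)–(24,24): clear
  edge (24,24)–(15,20): clear
  midpoint (27/2,1/2) outside
  → clear
Obstacle 2 [(0,18) (1,1) (11,8)]:
  edge (0,18)–(1,1): clear
  edge (1,1)–(11,8): clear
  edge (11,8)–(0,18): clear
  midpoint (27/2,1/2) outside
  → clear

FREE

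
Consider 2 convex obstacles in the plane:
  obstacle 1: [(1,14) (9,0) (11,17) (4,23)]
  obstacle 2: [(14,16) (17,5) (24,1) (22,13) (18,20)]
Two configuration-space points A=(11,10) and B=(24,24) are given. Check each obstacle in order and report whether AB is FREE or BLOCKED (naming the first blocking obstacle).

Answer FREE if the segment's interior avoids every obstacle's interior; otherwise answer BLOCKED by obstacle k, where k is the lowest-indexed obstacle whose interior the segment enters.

BLOCKED by obstacle 2

Obstacle 1 [(1,14) (9,0) (11,17) (4,23)]:
  edge (1,14)–(9,0): clear
  edge (9,0)–(11,17): clear
  edge (11,17)–(4,23): clear
  edge (4,23)–(1,14): clear
  midpoint (35/2,17) outside
  → clear
Obstacle 2 [(14,16) (17,5) (24,1) (22,13) (18,20)]:
  edge (14,16)–(17,5): crosses AB
  edge (17,5)–(24,1): clear
  edge (24,1)–(22,13): clear
  edge (22,13)–(18,20): crosses AB
  edge (18,20)–(14,16): clear
  → BLOCKED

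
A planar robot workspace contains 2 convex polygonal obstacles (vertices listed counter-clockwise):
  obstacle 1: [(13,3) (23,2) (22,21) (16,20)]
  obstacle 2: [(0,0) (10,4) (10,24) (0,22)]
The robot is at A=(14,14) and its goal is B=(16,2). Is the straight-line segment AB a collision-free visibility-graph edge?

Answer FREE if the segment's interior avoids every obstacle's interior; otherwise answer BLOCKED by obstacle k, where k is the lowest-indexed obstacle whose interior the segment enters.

BLOCKED by obstacle 1

Obstacle 1 [(13,3) (23,2) (22,21) (16,20)]:
  edge (13,3)–(23,2): crosses AB
  edge (23,2)–(22,21): clear
  edge (22,21)–(16,20): clear
  edge (16,20)–(13,3): crosses AB
  → BLOCKED
Obstacle 2 [(0,0) (10,4) (10,24) (0,22)]:
  edge (0,0)–(10,4): clear
  edge (10,4)–(10,24): clear
  edge (10,24)–(0,22): clear
  edge (0,22)–(0,0): clear
  midpoint (15,8) outside
  → clear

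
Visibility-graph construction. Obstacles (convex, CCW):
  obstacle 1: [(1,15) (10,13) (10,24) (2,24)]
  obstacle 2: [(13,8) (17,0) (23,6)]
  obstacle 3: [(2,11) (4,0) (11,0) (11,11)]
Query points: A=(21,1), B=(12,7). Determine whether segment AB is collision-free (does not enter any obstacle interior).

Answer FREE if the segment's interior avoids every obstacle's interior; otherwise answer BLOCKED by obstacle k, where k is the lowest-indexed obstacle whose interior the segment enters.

BLOCKED by obstacle 2

Obstacle 1 [(1,15) (10,13) (10,24) (2,24)]:
  edge (1,15)–(10,13): clear
  edge (10,13)–(10,24): clear
  edge (10,24)–(2,24): clear
  edge (2,24)–(1,15): clear
  midpoint (33/2,4) outside
  → clear
Obstacle 2 [(13,8) (17,0) (23,6)]:
  edge (13,8)–(17,0): crosses AB
  edge (17,0)–(23,6): crosses AB
  edge (23,6)–(13,8): clear
  → BLOCKED
Obstacle 3 [(2,11) (4,0) (11,0) (11,11)]:
  edge (2,11)–(4,0): clear
  edge (4,0)–(11,0): clear
  edge (11,0)–(11,11): clear
  edge (11,11)–(2,11): clear
  midpoint (33/2,4) outside
  → clear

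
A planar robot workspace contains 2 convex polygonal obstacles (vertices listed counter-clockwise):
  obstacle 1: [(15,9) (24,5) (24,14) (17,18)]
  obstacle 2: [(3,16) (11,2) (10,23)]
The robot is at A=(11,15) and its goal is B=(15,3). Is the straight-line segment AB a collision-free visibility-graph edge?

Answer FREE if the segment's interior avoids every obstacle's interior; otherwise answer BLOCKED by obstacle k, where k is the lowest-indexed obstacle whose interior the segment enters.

Obstacle 1 [(15,9) (24,5) (24,14) (17,18)]:
  edge (15,9)–(24,5): clear
  edge (24,5)–(24,14): clear
  edge (24,14)–(17,18): clear
  edge (17,18)–(15,9): clear
  midpoint (13,9) outside
  → clear
Obstacle 2 [(3,16) (11,2) (10,23)]:
  edge (3,16)–(11,2): clear
  edge (11,2)–(10,23): clear
  edge (10,23)–(3,16): clear
  midpoint (13,9) outside
  → clear

FREE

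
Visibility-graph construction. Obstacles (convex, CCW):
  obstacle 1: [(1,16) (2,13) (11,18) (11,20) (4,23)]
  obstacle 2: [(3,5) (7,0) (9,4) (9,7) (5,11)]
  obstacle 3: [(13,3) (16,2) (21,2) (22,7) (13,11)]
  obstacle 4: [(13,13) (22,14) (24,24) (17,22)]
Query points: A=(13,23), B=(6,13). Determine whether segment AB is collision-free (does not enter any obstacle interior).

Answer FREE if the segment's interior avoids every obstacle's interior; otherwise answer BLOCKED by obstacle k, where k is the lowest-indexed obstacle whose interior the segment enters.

BLOCKED by obstacle 1

Obstacle 1 [(1,16) (2,13) (11,18) (11,20) (4,23)]:
  edge (1,16)–(2,13): clear
  edge (2,13)–(11,18): crosses AB
  edge (11,18)–(11,20): clear
  edge (11,20)–(4,23): crosses AB
  edge (4,23)–(1,16): clear
  → BLOCKED
Obstacle 2 [(3,5) (7,0) (9,4) (9,7) (5,11)]:
  edge (3,5)–(7,0): clear
  edge (7,0)–(9,4): clear
  edge (9,4)–(9,7): clear
  edge (9,7)–(5,11): clear
  edge (5,11)–(3,5): clear
  midpoint (19/2,18) outside
  → clear
Obstacle 3 [(13,3) (16,2) (21,2) (22,7) (13,11)]:
  edge (13,3)–(16,2): clear
  edge (16,2)–(21,2): clear
  edge (21,2)–(22,7): clear
  edge (22,7)–(13,11): clear
  edge (13,11)–(13,3): clear
  midpoint (19/2,18) outside
  → clear
Obstacle 4 [(13,13) (22,14) (24,24) (17,22)]:
  edge (13,13)–(22,14): clear
  edge (22,14)–(24,24): clear
  edge (24,24)–(17,22): clear
  edge (17,22)–(13,13): clear
  midpoint (19/2,18) outside
  → clear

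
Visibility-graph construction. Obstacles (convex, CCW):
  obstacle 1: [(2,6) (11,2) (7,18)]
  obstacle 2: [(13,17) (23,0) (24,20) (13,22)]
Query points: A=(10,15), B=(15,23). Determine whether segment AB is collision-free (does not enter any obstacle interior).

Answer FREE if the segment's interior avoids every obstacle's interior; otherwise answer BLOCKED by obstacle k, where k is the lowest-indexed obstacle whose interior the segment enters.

Obstacle 1 [(2,6) (11,2) (7,18)]:
  edge (2,6)–(11,2): clear
  edge (11,2)–(7,18): clear
  edge (7,18)–(2,6): clear
  midpoint (25/2,19) outside
  → clear
Obstacle 2 [(13,17) (23,0) (24,20) (13,22)]:
  edge (13,17)–(23,0): clear
  edge (23,0)–(24,20): clear
  edge (24,20)–(13,22): crosses AB
  edge (13,22)–(13,17): crosses AB
  → BLOCKED

BLOCKED by obstacle 2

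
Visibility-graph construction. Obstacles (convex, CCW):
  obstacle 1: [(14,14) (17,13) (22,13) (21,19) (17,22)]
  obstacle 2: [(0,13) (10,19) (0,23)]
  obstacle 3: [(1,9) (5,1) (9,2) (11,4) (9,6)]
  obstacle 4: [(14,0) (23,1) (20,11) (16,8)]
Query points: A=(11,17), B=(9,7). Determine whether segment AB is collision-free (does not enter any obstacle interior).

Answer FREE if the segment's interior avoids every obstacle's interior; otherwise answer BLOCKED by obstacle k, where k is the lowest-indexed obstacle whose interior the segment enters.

FREE

Obstacle 1 [(14,14) (17,13) (22,13) (21,19) (17,22)]:
  edge (14,14)–(17,13): clear
  edge (17,13)–(22,13): clear
  edge (22,13)–(21,19): clear
  edge (21,19)–(17,22): clear
  edge (17,22)–(14,14): clear
  midpoint (10,12) outside
  → clear
Obstacle 2 [(0,13) (10,19) (0,23)]:
  edge (0,13)–(10,19): clear
  edge (10,19)–(0,23): clear
  edge (0,23)–(0,13): clear
  midpoint (10,12) outside
  → clear
Obstacle 3 [(1,9) (5,1) (9,2) (11,4) (9,6)]:
  edge (1,9)–(5,1): clear
  edge (5,1)–(9,2): clear
  edge (9,2)–(11,4): clear
  edge (11,4)–(9,6): clear
  edge (9,6)–(1,9): clear
  midpoint (10,12) outside
  → clear
Obstacle 4 [(14,0) (23,1) (20,11) (16,8)]:
  edge (14,0)–(23,1): clear
  edge (23,1)–(20,11): clear
  edge (20,11)–(16,8): clear
  edge (16,8)–(14,0): clear
  midpoint (10,12) outside
  → clear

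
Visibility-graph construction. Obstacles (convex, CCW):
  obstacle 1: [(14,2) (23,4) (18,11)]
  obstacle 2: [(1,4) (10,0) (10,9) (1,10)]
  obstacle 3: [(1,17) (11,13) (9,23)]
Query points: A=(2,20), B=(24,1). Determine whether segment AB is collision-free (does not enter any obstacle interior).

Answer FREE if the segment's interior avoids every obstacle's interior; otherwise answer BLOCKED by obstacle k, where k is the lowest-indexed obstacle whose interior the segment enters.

BLOCKED by obstacle 1

Obstacle 1 [(14,2) (23,4) (18,11)]:
  edge (14,2)–(23,4): crosses AB
  edge (23,4)–(18,11): clear
  edge (18,11)–(14,2): crosses AB
  → BLOCKED
Obstacle 2 [(1,4) (10,0) (10,9) (1,10)]:
  edge (1,4)–(10,0): clear
  edge (10,0)–(10,9): clear
  edge (10,9)–(1,10): clear
  edge (1,10)–(1,4): clear
  midpoint (13,21/2) outside
  → clear
Obstacle 3 [(1,17) (11,13) (9,23)]:
  edge (1,17)–(11,13): crosses AB
  edge (11,13)–(9,23): clear
  edge (9,23)–(1,17): crosses AB
  → BLOCKED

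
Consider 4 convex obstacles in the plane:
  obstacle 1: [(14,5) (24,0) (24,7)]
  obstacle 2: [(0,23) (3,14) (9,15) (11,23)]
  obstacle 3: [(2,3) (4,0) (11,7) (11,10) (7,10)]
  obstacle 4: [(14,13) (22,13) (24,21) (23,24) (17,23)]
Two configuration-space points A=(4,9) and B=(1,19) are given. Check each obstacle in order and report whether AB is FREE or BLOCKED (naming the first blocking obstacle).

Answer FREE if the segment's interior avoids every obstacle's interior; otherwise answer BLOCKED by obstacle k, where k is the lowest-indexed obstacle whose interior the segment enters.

FREE

Obstacle 1 [(14,5) (24,0) (24,7)]:
  edge (14,5)–(24,0): clear
  edge (24,0)–(24,7): clear
  edge (24,7)–(14,5): clear
  midpoint (5/2,14) outside
  → clear
Obstacle 2 [(0,23) (3,14) (9,15) (11,23)]:
  edge (0,23)–(3,14): clear
  edge (3,14)–(9,15): clear
  edge (9,15)–(11,23): clear
  edge (11,23)–(0,23): clear
  midpoint (5/2,14) outside
  → clear
Obstacle 3 [(2,3) (4,0) (11,7) (11,10) (7,10)]:
  edge (2,3)–(4,0): clear
  edge (4,0)–(11,7): clear
  edge (11,7)–(11,10): clear
  edge (11,10)–(7,10): clear
  edge (7,10)–(2,3): clear
  midpoint (5/2,14) outside
  → clear
Obstacle 4 [(14,13) (22,13) (24,21) (23,24) (17,23)]:
  edge (14,13)–(22,13): clear
  edge (22,13)–(24,21): clear
  edge (24,21)–(23,24): clear
  edge (23,24)–(17,23): clear
  edge (17,23)–(14,13): clear
  midpoint (5/2,14) outside
  → clear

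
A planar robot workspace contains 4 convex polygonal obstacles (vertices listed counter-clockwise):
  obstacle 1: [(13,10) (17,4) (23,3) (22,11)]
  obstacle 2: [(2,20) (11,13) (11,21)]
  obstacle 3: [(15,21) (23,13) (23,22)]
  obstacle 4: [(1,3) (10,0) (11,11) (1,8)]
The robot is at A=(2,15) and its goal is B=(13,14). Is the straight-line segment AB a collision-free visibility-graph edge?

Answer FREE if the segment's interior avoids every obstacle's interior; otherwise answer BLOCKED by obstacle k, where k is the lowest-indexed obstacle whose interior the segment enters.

Obstacle 1 [(13,10) (17,4) (23,3) (22,11)]:
  edge (13,10)–(17,4): clear
  edge (17,4)–(23,3): clear
  edge (23,3)–(22,11): clear
  edge (22,11)–(13,10): clear
  midpoint (15/2,29/2) outside
  → clear
Obstacle 2 [(2,20) (11,13) (11,21)]:
  edge (2,20)–(11,13): crosses AB
  edge (11,13)–(11,21): crosses AB
  edge (11,21)–(2,20): clear
  → BLOCKED
Obstacle 3 [(15,21) (23,13) (23,22)]:
  edge (15,21)–(23,13): clear
  edge (23,13)–(23,22): clear
  edge (23,22)–(15,21): clear
  midpoint (15/2,29/2) outside
  → clear
Obstacle 4 [(1,3) (10,0) (11,11) (1,8)]:
  edge (1,3)–(10,0): clear
  edge (10,0)–(11,11): clear
  edge (11,11)–(1,8): clear
  edge (1,8)–(1,3): clear
  midpoint (15/2,29/2) outside
  → clear

BLOCKED by obstacle 2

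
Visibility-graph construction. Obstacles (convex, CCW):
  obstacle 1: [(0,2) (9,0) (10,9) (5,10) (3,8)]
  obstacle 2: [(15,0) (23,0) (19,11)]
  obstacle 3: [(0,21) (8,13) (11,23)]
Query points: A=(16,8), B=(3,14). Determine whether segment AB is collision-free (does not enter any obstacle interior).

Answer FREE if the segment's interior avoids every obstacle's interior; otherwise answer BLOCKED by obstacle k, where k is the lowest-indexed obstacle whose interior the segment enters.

Obstacle 1 [(0,2) (9,0) (10,9) (5,10) (3,8)]:
  edge (0,2)–(9,0): clear
  edge (9,0)–(10,9): clear
  edge (10,9)–(5,10): clear
  edge (5,10)–(3,8): clear
  edge (3,8)–(0,2): clear
  midpoint (19/2,11) outside
  → clear
Obstacle 2 [(15,0) (23,0) (19,11)]:
  edge (15,0)–(23,0): clear
  edge (23,0)–(19,11): clear
  edge (19,11)–(15,0): clear
  midpoint (19/2,11) outside
  → clear
Obstacle 3 [(0,21) (8,13) (11,23)]:
  edge (0,21)–(8,13): clear
  edge (8,13)–(11,23): clear
  edge (11,23)–(0,21): clear
  midpoint (19/2,11) outside
  → clear

FREE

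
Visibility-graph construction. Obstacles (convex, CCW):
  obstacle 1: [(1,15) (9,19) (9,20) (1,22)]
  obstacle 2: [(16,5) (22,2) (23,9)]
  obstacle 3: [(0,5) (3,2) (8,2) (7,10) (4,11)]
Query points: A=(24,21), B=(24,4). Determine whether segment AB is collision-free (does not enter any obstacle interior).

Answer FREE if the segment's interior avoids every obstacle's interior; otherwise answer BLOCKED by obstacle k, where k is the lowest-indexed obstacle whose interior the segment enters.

FREE

Obstacle 1 [(1,15) (9,19) (9,20) (1,22)]:
  edge (1,15)–(9,19): clear
  edge (9,19)–(9,20): clear
  edge (9,20)–(1,22): clear
  edge (1,22)–(1,15): clear
  midpoint (24,25/2) outside
  → clear
Obstacle 2 [(16,5) (22,2) (23,9)]:
  edge (16,5)–(22,2): clear
  edge (22,2)–(23,9): clear
  edge (23,9)–(16,5): clear
  midpoint (24,25/2) outside
  → clear
Obstacle 3 [(0,5) (3,2) (8,2) (7,10) (4,11)]:
  edge (0,5)–(3,2): clear
  edge (3,2)–(8,2): clear
  edge (8,2)–(7,10): clear
  edge (7,10)–(4,11): clear
  edge (4,11)–(0,5): clear
  midpoint (24,25/2) outside
  → clear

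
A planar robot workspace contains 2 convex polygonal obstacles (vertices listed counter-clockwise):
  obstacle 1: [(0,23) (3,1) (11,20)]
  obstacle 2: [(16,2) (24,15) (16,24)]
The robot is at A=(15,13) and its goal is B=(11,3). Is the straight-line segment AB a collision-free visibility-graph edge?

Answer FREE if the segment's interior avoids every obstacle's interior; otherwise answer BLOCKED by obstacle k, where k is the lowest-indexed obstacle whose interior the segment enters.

FREE

Obstacle 1 [(0,23) (3,1) (11,20)]:
  edge (0,23)–(3,1): clear
  edge (3,1)–(11,20): clear
  edge (11,20)–(0,23): clear
  midpoint (13,8) outside
  → clear
Obstacle 2 [(16,2) (24,15) (16,24)]:
  edge (16,2)–(24,15): clear
  edge (24,15)–(16,24): clear
  edge (16,24)–(16,2): clear
  midpoint (13,8) outside
  → clear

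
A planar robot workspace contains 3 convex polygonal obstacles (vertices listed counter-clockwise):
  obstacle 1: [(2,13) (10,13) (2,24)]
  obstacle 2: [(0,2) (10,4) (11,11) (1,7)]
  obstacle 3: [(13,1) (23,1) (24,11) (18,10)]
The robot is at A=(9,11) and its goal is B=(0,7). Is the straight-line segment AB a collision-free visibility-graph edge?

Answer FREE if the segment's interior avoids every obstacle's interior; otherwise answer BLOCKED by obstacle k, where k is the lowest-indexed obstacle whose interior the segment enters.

Obstacle 1 [(2,13) (10,13) (2,24)]:
  edge (2,13)–(10,13): clear
  edge (10,13)–(2,24): clear
  edge (2,24)–(2,13): clear
  midpoint (9/2,9) outside
  → clear
Obstacle 2 [(0,2) (10,4) (11,11) (1,7)]:
  edge (0,2)–(10,4): clear
  edge (10,4)–(11,11): clear
  edge (11,11)–(1,7): clear
  edge (1,7)–(0,2): clear
  midpoint (9/2,9) outside
  → clear
Obstacle 3 [(13,1) (23,1) (24,11) (18,10)]:
  edge (13,1)–(23,1): clear
  edge (23,1)–(24,11): clear
  edge (24,11)–(18,10): clear
  edge (18,10)–(13,1): clear
  midpoint (9/2,9) outside
  → clear

FREE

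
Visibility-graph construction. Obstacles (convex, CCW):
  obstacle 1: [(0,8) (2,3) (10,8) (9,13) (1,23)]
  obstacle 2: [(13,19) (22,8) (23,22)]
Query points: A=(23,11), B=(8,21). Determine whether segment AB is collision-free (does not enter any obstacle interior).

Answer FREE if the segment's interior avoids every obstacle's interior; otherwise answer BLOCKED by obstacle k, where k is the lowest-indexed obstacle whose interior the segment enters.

Obstacle 1 [(0,8) (2,3) (10,8) (9,13) (1,23)]:
  edge (0,8)–(2,3): clear
  edge (2,3)–(10,8): clear
  edge (10,8)–(9,13): clear
  edge (9,13)–(1,23): clear
  edge (1,23)–(0,8): clear
  midpoint (31/2,16) outside
  → clear
Obstacle 2 [(13,19) (22,8) (23,22)]:
  edge (13,19)–(22,8): crosses AB
  edge (22,8)–(23,22): crosses AB
  edge (23,22)–(13,19): clear
  → BLOCKED

BLOCKED by obstacle 2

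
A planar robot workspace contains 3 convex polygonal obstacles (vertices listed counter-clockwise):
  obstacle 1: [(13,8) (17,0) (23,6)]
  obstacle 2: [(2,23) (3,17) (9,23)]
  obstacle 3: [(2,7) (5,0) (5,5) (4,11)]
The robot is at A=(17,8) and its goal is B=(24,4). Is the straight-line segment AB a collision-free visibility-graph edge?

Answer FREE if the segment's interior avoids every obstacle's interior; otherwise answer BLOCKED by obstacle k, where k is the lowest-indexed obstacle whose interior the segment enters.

Obstacle 1 [(13,8) (17,0) (23,6)]:
  edge (13,8)–(17,0): clear
  edge (17,0)–(23,6): crosses AB
  edge (23,6)–(13,8): crosses AB
  → BLOCKED
Obstacle 2 [(2,23) (3,17) (9,23)]:
  edge (2,23)–(3,17): clear
  edge (3,17)–(9,23): clear
  edge (9,23)–(2,23): clear
  midpoint (41/2,6) outside
  → clear
Obstacle 3 [(2,7) (5,0) (5,5) (4,11)]:
  edge (2,7)–(5,0): clear
  edge (5,0)–(5,5): clear
  edge (5,5)–(4,11): clear
  edge (4,11)–(2,7): clear
  midpoint (41/2,6) outside
  → clear

BLOCKED by obstacle 1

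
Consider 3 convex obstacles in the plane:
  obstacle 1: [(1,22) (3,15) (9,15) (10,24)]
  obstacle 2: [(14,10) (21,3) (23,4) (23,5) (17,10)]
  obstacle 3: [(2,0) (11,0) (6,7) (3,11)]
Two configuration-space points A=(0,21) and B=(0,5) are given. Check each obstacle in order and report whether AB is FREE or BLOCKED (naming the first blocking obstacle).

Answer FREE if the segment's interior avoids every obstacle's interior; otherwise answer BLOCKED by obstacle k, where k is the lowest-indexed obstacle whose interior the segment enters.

FREE

Obstacle 1 [(1,22) (3,15) (9,15) (10,24)]:
  edge (1,22)–(3,15): clear
  edge (3,15)–(9,15): clear
  edge (9,15)–(10,24): clear
  edge (10,24)–(1,22): clear
  midpoint (0,13) outside
  → clear
Obstacle 2 [(14,10) (21,3) (23,4) (23,5) (17,10)]:
  edge (14,10)–(21,3): clear
  edge (21,3)–(23,4): clear
  edge (23,4)–(23,5): clear
  edge (23,5)–(17,10): clear
  edge (17,10)–(14,10): clear
  midpoint (0,13) outside
  → clear
Obstacle 3 [(2,0) (11,0) (6,7) (3,11)]:
  edge (2,0)–(11,0): clear
  edge (11,0)–(6,7): clear
  edge (6,7)–(3,11): clear
  edge (3,11)–(2,0): clear
  midpoint (0,13) outside
  → clear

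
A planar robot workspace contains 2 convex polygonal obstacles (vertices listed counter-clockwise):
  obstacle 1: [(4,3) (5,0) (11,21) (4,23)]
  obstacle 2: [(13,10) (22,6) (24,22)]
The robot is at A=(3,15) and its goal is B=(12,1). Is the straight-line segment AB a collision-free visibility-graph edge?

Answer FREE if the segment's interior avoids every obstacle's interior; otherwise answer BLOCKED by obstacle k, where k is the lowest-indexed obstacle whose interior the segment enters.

Obstacle 1 [(4,3) (5,0) (11,21) (4,23)]:
  edge (4,3)–(5,0): clear
  edge (5,0)–(11,21): crosses AB
  edge (11,21)–(4,23): clear
  edge (4,23)–(4,3): crosses AB
  → BLOCKED
Obstacle 2 [(13,10) (22,6) (24,22)]:
  edge (13,10)–(22,6): clear
  edge (22,6)–(24,22): clear
  edge (24,22)–(13,10): clear
  midpoint (15/2,8) outside
  → clear

BLOCKED by obstacle 1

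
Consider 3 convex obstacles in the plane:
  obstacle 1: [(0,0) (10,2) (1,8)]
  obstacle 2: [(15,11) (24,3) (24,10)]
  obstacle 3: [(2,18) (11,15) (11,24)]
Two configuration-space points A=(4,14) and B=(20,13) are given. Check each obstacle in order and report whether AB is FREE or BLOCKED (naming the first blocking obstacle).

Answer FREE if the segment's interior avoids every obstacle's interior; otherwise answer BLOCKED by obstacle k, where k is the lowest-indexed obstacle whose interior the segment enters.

Obstacle 1 [(0,0) (10,2) (1,8)]:
  edge (0,0)–(10,2): clear
  edge (10,2)–(1,8): clear
  edge (1,8)–(0,0): clear
  midpoint (12,27/2) outside
  → clear
Obstacle 2 [(15,11) (24,3) (24,10)]:
  edge (15,11)–(24,3): clear
  edge (24,3)–(24,10): clear
  edge (24,10)–(15,11): clear
  midpoint (12,27/2) outside
  → clear
Obstacle 3 [(2,18) (11,15) (11,24)]:
  edge (2,18)–(11,15): clear
  edge (11,15)–(11,24): clear
  edge (11,24)–(2,18): clear
  midpoint (12,27/2) outside
  → clear

FREE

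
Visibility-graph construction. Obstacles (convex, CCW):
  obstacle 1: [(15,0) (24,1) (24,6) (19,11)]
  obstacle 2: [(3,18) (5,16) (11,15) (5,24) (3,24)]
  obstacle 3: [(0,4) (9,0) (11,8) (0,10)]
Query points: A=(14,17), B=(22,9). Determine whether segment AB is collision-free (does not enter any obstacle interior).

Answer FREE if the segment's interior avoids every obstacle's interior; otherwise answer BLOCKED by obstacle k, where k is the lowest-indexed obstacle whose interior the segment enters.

Obstacle 1 [(15,0) (24,1) (24,6) (19,11)]:
  edge (15,0)–(24,1): clear
  edge (24,1)–(24,6): clear
  edge (24,6)–(19,11): clear
  edge (19,11)–(15,0): clear
  midpoint (18,13) outside
  → clear
Obstacle 2 [(3,18) (5,16) (11,15) (5,24) (3,24)]:
  edge (3,18)–(5,16): clear
  edge (5,16)–(11,15): clear
  edge (11,15)–(5,24): clear
  edge (5,24)–(3,24): clear
  edge (3,24)–(3,18): clear
  midpoint (18,13) outside
  → clear
Obstacle 3 [(0,4) (9,0) (11,8) (0,10)]:
  edge (0,4)–(9,0): clear
  edge (9,0)–(11,8): clear
  edge (11,8)–(0,10): clear
  edge (0,10)–(0,4): clear
  midpoint (18,13) outside
  → clear

FREE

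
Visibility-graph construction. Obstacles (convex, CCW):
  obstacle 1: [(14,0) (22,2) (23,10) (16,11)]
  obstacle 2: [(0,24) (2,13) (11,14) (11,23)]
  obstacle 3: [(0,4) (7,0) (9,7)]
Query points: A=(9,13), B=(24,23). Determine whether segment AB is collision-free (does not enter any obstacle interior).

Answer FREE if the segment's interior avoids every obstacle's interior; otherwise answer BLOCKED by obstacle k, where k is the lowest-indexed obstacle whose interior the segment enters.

Obstacle 1 [(14,0) (22,2) (23,10) (16,11)]:
  edge (14,0)–(22,2): clear
  edge (22,2)–(23,10): clear
  edge (23,10)–(16,11): clear
  edge (16,11)–(14,0): clear
  midpoint (33/2,18) outside
  → clear
Obstacle 2 [(0,24) (2,13) (11,14) (11,23)]:
  edge (0,24)–(2,13): clear
  edge (2,13)–(11,14): crosses AB
  edge (11,14)–(11,23): crosses AB
  edge (11,23)–(0,24): clear
  → BLOCKED
Obstacle 3 [(0,4) (7,0) (9,7)]:
  edge (0,4)–(7,0): clear
  edge (7,0)–(9,7): clear
  edge (9,7)–(0,4): clear
  midpoint (33/2,18) outside
  → clear

BLOCKED by obstacle 2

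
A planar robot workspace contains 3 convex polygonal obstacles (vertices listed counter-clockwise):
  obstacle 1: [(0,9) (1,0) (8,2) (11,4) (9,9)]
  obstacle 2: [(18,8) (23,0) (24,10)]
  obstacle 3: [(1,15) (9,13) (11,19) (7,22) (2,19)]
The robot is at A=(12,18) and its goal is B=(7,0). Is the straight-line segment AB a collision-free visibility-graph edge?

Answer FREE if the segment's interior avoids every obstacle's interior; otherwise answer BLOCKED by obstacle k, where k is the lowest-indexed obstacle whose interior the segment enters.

Obstacle 1 [(0,9) (1,0) (8,2) (11,4) (9,9)]:
  edge (0,9)–(1,0): clear
  edge (1,0)–(8,2): crosses AB
  edge (8,2)–(11,4): clear
  edge (11,4)–(9,9): crosses AB
  edge (9,9)–(0,9): clear
  → BLOCKED
Obstacle 2 [(18,8) (23,0) (24,10)]:
  edge (18,8)–(23,0): clear
  edge (23,0)–(24,10): clear
  edge (24,10)–(18,8): clear
  midpoint (19/2,9) outside
  → clear
Obstacle 3 [(1,15) (9,13) (11,19) (7,22) (2,19)]:
  edge (1,15)–(9,13): clear
  edge (9,13)–(11,19): clear
  edge (11,19)–(7,22): clear
  edge (7,22)–(2,19): clear
  edge (2,19)–(1,15): clear
  midpoint (19/2,9) outside
  → clear

BLOCKED by obstacle 1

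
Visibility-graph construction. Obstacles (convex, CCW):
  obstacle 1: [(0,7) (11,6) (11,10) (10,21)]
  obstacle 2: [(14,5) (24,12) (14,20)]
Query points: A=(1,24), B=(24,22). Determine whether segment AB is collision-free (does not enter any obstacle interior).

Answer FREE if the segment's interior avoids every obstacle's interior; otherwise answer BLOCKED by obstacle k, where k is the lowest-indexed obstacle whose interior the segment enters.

FREE

Obstacle 1 [(0,7) (11,6) (11,10) (10,21)]:
  edge (0,7)–(11,6): clear
  edge (11,6)–(11,10): clear
  edge (11,10)–(10,21): clear
  edge (10,21)–(0,7): clear
  midpoint (25/2,23) outside
  → clear
Obstacle 2 [(14,5) (24,12) (14,20)]:
  edge (14,5)–(24,12): clear
  edge (24,12)–(14,20): clear
  edge (14,20)–(14,5): clear
  midpoint (25/2,23) outside
  → clear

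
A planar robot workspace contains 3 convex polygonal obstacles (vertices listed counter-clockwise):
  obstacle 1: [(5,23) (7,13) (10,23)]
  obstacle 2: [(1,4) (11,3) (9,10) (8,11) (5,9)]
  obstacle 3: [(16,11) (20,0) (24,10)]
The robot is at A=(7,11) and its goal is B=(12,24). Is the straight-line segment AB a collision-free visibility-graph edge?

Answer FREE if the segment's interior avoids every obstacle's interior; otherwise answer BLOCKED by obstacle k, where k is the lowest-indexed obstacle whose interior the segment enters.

Obstacle 1 [(5,23) (7,13) (10,23)]:
  edge (5,23)–(7,13): clear
  edge (7,13)–(10,23): clear
  edge (10,23)–(5,23): clear
  midpoint (19/2,35/2) outside
  → clear
Obstacle 2 [(1,4) (11,3) (9,10) (8,11) (5,9)]:
  edge (1,4)–(11,3): clear
  edge (11,3)–(9,10): clear
  edge (9,10)–(8,11): clear
  edge (8,11)–(5,9): clear
  edge (5,9)–(1,4): clear
  midpoint (19/2,35/2) outside
  → clear
Obstacle 3 [(16,11) (20,0) (24,10)]:
  edge (16,11)–(20,0): clear
  edge (20,0)–(24,10): clear
  edge (24,10)–(16,11): clear
  midpoint (19/2,35/2) outside
  → clear

FREE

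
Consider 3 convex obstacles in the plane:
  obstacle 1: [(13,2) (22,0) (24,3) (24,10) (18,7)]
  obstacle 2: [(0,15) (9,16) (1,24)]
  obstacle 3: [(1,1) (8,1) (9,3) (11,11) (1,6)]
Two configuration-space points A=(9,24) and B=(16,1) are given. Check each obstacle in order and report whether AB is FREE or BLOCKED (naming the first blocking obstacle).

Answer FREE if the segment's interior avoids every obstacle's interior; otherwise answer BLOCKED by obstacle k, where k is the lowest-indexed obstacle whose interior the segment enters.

Obstacle 1 [(13,2) (22,0) (24,3) (24,10) (18,7)]:
  edge (13,2)–(22,0): crosses AB
  edge (22,0)–(24,3): clear
  edge (24,3)–(24,10): clear
  edge (24,10)–(18,7): clear
  edge (18,7)–(13,2): crosses AB
  → BLOCKED
Obstacle 2 [(0,15) (9,16) (1,24)]:
  edge (0,15)–(9,16): clear
  edge (9,16)–(1,24): clear
  edge (1,24)–(0,15): clear
  midpoint (25/2,25/2) outside
  → clear
Obstacle 3 [(1,1) (8,1) (9,3) (11,11) (1,6)]:
  edge (1,1)–(8,1): clear
  edge (8,1)–(9,3): clear
  edge (9,3)–(11,11): clear
  edge (11,11)–(1,6): clear
  edge (1,6)–(1,1): clear
  midpoint (25/2,25/2) outside
  → clear

BLOCKED by obstacle 1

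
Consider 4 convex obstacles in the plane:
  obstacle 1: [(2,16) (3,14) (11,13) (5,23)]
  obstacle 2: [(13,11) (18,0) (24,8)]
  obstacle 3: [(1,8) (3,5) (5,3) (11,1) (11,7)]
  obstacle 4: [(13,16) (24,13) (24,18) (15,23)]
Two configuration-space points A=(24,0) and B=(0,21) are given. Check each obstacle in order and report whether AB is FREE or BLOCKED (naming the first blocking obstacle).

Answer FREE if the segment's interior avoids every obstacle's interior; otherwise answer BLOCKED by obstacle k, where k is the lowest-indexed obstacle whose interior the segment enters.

Obstacle 1 [(2,16) (3,14) (11,13) (5,23)]:
  edge (2,16)–(3,14): clear
  edge (3,14)–(11,13): crosses AB
  edge (11,13)–(5,23): clear
  edge (5,23)–(2,16): crosses AB
  → BLOCKED
Obstacle 2 [(13,11) (18,0) (24,8)]:
  edge (13,11)–(18,0): crosses AB
  edge (18,0)–(24,8): crosses AB
  edge (24,8)–(13,11): clear
  → BLOCKED
Obstacle 3 [(1,8) (3,5) (5,3) (11,1) (11,7)]:
  edge (1,8)–(3,5): clear
  edge (3,5)–(5,3): clear
  edge (5,3)–(11,1): clear
  edge (11,1)–(11,7): clear
  edge (11,7)–(1,8): clear
  midpoint (12,21/2) outside
  → clear
Obstacle 4 [(13,16) (24,13) (24,18) (15,23)]:
  edge (13,16)–(24,13): clear
  edge (24,13)–(24,18): clear
  edge (24,18)–(15,23): clear
  edge (15,23)–(13,16): clear
  midpoint (12,21/2) outside
  → clear

BLOCKED by obstacle 1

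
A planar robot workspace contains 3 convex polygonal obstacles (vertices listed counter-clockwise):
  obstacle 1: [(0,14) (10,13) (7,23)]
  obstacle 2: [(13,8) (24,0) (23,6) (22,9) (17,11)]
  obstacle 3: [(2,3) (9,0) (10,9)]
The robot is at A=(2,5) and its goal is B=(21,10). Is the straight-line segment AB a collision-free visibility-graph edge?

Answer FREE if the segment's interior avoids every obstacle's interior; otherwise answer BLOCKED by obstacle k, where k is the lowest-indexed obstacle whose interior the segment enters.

BLOCKED by obstacle 2

Obstacle 1 [(0,14) (10,13) (7,23)]:
  edge (0,14)–(10,13): clear
  edge (10,13)–(7,23): clear
  edge (7,23)–(0,14): clear
  midpoint (23/2,15/2) outside
  → clear
Obstacle 2 [(13,8) (24,0) (23,6) (22,9) (17,11)]:
  edge (13,8)–(24,0): crosses AB
  edge (24,0)–(23,6): clear
  edge (23,6)–(22,9): clear
  edge (22,9)–(17,11): crosses AB
  edge (17,11)–(13,8): clear
  → BLOCKED
Obstacle 3 [(2,3) (9,0) (10,9)]:
  edge (2,3)–(9,0): clear
  edge (9,0)–(10,9): crosses AB
  edge (10,9)–(2,3): crosses AB
  → BLOCKED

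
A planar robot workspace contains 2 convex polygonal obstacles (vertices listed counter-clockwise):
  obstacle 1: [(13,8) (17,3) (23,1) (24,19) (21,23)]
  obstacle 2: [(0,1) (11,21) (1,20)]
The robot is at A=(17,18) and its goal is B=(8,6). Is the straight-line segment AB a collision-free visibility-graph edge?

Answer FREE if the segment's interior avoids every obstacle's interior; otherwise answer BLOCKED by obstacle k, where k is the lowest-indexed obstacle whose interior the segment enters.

Obstacle 1 [(13,8) (17,3) (23,1) (24,19) (21,23)]:
  edge (13,8)–(17,3): clear
  edge (17,3)–(23,1): clear
  edge (23,1)–(24,19): clear
  edge (24,19)–(21,23): clear
  edge (21,23)–(13,8): clear
  midpoint (25/2,12) outside
  → clear
Obstacle 2 [(0,1) (11,21) (1,20)]:
  edge (0,1)–(11,21): clear
  edge (11,21)–(1,20): clear
  edge (1,20)–(0,1): clear
  midpoint (25/2,12) outside
  → clear

FREE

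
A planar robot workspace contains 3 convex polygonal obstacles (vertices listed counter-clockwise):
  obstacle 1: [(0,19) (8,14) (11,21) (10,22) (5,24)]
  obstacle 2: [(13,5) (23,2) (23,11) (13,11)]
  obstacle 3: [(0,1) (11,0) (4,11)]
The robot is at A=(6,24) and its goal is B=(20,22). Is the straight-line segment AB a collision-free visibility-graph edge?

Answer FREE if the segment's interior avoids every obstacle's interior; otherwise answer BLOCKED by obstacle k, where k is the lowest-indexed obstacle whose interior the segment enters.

Obstacle 1 [(0,19) (8,14) (11,21) (10,22) (5,24)]:
  edge (0,19)–(8,14): clear
  edge (8,14)–(11,21): clear
  edge (11,21)–(10,22): clear
  edge (10,22)–(5,24): clear
  edge (5,24)–(0,19): clear
  midpoint (13,23) outside
  → clear
Obstacle 2 [(13,5) (23,2) (23,11) (13,11)]:
  edge (13,5)–(23,2): clear
  edge (23,2)–(23,11): clear
  edge (23,11)–(13,11): clear
  edge (13,11)–(13,5): clear
  midpoint (13,23) outside
  → clear
Obstacle 3 [(0,1) (11,0) (4,11)]:
  edge (0,1)–(11,0): clear
  edge (11,0)–(4,11): clear
  edge (4,11)–(0,1): clear
  midpoint (13,23) outside
  → clear

FREE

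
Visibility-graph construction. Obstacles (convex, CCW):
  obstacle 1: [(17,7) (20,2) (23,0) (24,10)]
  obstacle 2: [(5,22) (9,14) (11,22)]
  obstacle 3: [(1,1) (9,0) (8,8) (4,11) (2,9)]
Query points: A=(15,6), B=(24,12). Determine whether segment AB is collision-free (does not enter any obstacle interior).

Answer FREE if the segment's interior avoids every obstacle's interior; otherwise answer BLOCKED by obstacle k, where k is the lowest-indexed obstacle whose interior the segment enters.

Obstacle 1 [(17,7) (20,2) (23,0) (24,10)]:
  edge (17,7)–(20,2): clear
  edge (20,2)–(23,0): clear
  edge (23,0)–(24,10): clear
  edge (24,10)–(17,7): clear
  midpoint (39/2,9) outside
  → clear
Obstacle 2 [(5,22) (9,14) (11,22)]:
  edge (5,22)–(9,14): clear
  edge (9,14)–(11,22): clear
  edge (11,22)–(5,22): clear
  midpoint (39/2,9) outside
  → clear
Obstacle 3 [(1,1) (9,0) (8,8) (4,11) (2,9)]:
  edge (1,1)–(9,0): clear
  edge (9,0)–(8,8): clear
  edge (8,8)–(4,11): clear
  edge (4,11)–(2,9): clear
  edge (2,9)–(1,1): clear
  midpoint (39/2,9) outside
  → clear

FREE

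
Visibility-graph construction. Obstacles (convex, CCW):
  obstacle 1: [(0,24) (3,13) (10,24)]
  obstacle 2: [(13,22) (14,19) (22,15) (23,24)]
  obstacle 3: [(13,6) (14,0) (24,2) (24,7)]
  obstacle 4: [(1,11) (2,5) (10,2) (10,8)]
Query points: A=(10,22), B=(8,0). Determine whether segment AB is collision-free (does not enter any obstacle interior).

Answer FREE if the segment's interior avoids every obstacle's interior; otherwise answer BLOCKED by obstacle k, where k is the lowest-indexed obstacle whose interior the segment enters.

Obstacle 1 [(0,24) (3,13) (10,24)]:
  edge (0,24)–(3,13): clear
  edge (3,13)–(10,24): clear
  edge (10,24)–(0,24): clear
  midpoint (9,11) outside
  → clear
Obstacle 2 [(13,22) (14,19) (22,15) (23,24)]:
  edge (13,22)–(14,19): clear
  edge (14,19)–(22,15): clear
  edge (22,15)–(23,24): clear
  edge (23,24)–(13,22): clear
  midpoint (9,11) outside
  → clear
Obstacle 3 [(13,6) (14,0) (24,2) (24,7)]:
  edge (13,6)–(14,0): clear
  edge (14,0)–(24,2): clear
  edge (24,2)–(24,7): clear
  edge (24,7)–(13,6): clear
  midpoint (9,11) outside
  → clear
Obstacle 4 [(1,11) (2,5) (10,2) (10,8)]:
  edge (1,11)–(2,5): clear
  edge (2,5)–(10,2): crosses AB
  edge (10,2)–(10,8): clear
  edge (10,8)–(1,11): crosses AB
  → BLOCKED

BLOCKED by obstacle 4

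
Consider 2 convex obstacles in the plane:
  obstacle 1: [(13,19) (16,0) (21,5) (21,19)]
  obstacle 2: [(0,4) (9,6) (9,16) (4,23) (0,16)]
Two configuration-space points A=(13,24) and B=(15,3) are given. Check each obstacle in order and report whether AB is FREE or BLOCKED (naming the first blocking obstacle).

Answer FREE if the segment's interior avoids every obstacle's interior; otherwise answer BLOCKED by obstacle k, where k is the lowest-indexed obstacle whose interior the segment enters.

Obstacle 1 [(13,19) (16,0) (21,5) (21,19)]:
  edge (13,19)–(16,0): crosses AB
  edge (16,0)–(21,5): clear
  edge (21,5)–(21,19): clear
  edge (21,19)–(13,19): crosses AB
  → BLOCKED
Obstacle 2 [(0,4) (9,6) (9,16) (4,23) (0,16)]:
  edge (0,4)–(9,6): clear
  edge (9,6)–(9,16): clear
  edge (9,16)–(4,23): clear
  edge (4,23)–(0,16): clear
  edge (0,16)–(0,4): clear
  midpoint (14,27/2) outside
  → clear

BLOCKED by obstacle 1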